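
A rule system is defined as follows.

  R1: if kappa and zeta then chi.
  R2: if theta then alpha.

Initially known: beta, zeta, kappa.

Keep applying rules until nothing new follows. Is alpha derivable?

No

alpha would need theta (R2), but theta is never established.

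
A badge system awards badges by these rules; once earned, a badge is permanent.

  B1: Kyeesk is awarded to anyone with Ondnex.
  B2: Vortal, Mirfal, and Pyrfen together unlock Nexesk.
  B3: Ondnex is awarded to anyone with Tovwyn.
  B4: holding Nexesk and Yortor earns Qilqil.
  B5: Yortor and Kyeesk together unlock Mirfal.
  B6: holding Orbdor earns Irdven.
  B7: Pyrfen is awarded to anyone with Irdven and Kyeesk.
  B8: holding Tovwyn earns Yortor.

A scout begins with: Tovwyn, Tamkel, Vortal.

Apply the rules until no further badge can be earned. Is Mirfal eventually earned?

With Tovwyn, Ondnex is earned (B3).
With Tovwyn, Yortor is earned (B8).
With Ondnex, Kyeesk is earned (B1).
With Yortor and Kyeesk, Mirfal is earned (B5).

Yes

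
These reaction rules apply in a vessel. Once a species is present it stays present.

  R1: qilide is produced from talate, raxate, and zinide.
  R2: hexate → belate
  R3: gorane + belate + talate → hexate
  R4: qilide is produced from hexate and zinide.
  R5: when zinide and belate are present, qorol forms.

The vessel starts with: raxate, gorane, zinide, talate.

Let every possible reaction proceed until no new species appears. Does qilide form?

talate, raxate, and zinide present → qilide forms (R1).

Yes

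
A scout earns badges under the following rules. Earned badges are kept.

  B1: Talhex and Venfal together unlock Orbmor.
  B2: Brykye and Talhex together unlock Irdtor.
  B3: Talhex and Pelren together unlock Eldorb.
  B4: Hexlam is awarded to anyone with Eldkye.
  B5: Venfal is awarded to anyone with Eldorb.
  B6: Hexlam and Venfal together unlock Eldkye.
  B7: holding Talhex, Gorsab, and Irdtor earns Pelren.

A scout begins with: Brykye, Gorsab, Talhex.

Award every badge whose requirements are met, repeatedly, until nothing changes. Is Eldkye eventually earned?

No

Eldkye would need Hexlam and Venfal (B6), but Hexlam is never earned.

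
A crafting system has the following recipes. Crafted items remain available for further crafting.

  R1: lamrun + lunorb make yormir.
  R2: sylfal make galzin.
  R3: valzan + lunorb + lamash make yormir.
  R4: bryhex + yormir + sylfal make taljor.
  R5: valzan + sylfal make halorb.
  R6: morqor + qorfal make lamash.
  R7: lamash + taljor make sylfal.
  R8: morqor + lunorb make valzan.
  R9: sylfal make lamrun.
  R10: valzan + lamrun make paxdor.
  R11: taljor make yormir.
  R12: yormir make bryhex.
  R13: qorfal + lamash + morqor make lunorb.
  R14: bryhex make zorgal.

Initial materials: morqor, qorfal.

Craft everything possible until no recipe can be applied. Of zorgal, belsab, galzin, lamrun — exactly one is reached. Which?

zorgal

morqor + qorfal → lamash (R6).
qorfal + lamash + morqor → lunorb (R13).
morqor + lunorb → valzan (R8).
Using R3, valzan, lunorb, and lamash make yormir.
Using R12, yormir makes bryhex.
Using R14, bryhex makes zorgal.
galzin would need sylfal (R2), but sylfal is never obtained. lamrun would need sylfal (R9), but sylfal is never obtained. No rule produces belsab, and it is not given.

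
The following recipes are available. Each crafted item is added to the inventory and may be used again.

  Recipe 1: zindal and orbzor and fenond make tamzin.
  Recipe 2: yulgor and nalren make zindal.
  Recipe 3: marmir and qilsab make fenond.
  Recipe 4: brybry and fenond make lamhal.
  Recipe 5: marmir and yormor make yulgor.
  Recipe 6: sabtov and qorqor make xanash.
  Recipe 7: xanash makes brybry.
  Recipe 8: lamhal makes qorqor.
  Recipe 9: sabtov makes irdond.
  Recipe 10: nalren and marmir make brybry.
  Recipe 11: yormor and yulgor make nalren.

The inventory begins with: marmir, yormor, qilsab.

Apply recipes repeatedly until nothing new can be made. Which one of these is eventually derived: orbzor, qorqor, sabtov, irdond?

Using Recipe 3, marmir and qilsab make fenond.
Using Recipe 5, marmir and yormor make yulgor.
yormor and yulgor → nalren (Recipe 11).
Using Recipe 10, nalren and marmir make brybry.
brybry and fenond → lamhal (Recipe 4).
Using Recipe 8, lamhal makes qorqor.
No rule produces sabtov, and it is not given. irdond would need sabtov (Recipe 9), but sabtov is never obtained. No rule produces orbzor, and it is not given.

qorqor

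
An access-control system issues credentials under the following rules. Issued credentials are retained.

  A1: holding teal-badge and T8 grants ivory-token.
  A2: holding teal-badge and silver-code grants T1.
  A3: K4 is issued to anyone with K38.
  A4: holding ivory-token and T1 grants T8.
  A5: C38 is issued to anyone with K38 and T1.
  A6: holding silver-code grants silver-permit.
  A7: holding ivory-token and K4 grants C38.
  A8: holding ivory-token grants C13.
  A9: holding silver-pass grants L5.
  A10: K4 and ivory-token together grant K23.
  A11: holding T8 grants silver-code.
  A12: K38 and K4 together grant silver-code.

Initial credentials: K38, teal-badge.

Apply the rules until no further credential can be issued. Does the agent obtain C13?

No

C13 would need ivory-token (A8), but ivory-token is never granted.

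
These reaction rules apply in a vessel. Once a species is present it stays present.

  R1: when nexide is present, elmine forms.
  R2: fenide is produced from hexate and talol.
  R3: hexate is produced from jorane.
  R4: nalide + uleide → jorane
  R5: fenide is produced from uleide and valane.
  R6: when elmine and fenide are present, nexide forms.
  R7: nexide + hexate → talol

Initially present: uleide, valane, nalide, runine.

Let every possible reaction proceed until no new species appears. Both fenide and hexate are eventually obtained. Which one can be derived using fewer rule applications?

fenide: uleide and valane present → fenide forms (R5). [1 rule application]
hexate: nalide and uleide present → jorane forms (R4). jorane present → hexate forms (R3). [2 rule applications]
fenide needs fewer.

fenide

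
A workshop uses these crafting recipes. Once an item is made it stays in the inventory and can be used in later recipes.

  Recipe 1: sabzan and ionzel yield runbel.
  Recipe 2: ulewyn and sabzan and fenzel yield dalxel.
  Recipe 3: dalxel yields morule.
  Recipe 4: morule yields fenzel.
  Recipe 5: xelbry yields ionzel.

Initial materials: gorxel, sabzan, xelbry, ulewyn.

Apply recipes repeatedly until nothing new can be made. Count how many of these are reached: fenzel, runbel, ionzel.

xelbry → ionzel (Recipe 5).
sabzan and ionzel → runbel (Recipe 1).
fenzel would need morule (Recipe 4), but morule is never obtained.
runbel: reached.
ionzel: reached.
Reached: runbel and ionzel — 2 of the 3.

2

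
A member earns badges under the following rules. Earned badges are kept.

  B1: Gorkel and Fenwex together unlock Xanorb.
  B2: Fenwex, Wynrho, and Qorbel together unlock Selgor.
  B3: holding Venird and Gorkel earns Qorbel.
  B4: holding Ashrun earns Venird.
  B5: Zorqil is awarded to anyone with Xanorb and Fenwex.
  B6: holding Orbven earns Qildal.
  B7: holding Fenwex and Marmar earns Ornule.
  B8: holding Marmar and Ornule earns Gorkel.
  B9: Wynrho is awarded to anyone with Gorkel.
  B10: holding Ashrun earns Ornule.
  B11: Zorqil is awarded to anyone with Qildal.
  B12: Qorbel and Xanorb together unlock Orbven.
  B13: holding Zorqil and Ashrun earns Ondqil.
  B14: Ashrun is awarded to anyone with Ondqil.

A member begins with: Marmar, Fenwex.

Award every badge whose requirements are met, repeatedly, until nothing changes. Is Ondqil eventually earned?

No

Ondqil would need Zorqil and Ashrun (B13), but Ashrun is never earned.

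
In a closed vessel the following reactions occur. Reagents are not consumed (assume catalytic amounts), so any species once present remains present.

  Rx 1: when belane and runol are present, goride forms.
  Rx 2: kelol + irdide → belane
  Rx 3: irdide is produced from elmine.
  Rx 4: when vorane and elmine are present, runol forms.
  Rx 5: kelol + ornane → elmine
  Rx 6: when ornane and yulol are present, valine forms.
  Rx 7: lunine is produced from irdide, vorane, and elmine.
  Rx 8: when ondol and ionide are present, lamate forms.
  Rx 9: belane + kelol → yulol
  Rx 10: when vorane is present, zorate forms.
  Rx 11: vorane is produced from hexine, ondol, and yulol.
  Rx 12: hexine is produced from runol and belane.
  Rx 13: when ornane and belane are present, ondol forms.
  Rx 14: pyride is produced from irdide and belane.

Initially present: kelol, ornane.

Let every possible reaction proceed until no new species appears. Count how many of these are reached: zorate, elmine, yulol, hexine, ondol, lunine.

3

kelol and ornane present → elmine forms (Rx 5).
elmine present → irdide forms (Rx 3).
kelol and irdide present → belane forms (Rx 2).
belane and kelol present → yulol forms (Rx 9).
ornane and belane present → ondol forms (Rx 13).
zorate would need vorane (Rx 10), but vorane never forms.
elmine: reached.
yulol: reached.
hexine would need runol and belane (Rx 12), but runol never forms.
ondol: reached.
lunine would need irdide, vorane, and elmine (Rx 7), but vorane never forms.
Reached: elmine, yulol, and ondol — 3 of the 6.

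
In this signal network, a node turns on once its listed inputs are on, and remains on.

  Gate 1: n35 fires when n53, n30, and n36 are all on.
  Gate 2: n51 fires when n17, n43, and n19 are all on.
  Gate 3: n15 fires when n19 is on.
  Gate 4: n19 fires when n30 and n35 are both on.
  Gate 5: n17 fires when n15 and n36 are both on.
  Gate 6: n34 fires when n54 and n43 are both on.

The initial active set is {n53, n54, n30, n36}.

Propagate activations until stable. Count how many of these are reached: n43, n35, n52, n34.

1

Gate 1: n53, n30, and n36 on → n35 on.
No rule produces n43, and it is not given.
n35: reached.
No rule produces n52, and it is not given.
n34 would need n54 and n43 (Gate 6), but n43 never turns on.
Reached: n35 — 1 of the 4.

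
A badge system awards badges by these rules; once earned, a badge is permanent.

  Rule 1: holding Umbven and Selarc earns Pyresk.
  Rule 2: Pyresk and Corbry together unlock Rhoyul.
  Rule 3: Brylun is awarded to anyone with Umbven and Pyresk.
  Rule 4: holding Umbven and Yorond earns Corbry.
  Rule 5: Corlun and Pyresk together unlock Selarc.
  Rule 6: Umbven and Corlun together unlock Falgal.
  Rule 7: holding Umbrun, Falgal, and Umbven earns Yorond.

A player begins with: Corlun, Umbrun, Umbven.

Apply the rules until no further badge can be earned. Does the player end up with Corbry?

With Umbven and Corlun, Falgal is earned (Rule 6).
With Umbrun, Falgal, and Umbven, Yorond is earned (Rule 7).
With Umbven and Yorond, Corbry is earned (Rule 4).

Yes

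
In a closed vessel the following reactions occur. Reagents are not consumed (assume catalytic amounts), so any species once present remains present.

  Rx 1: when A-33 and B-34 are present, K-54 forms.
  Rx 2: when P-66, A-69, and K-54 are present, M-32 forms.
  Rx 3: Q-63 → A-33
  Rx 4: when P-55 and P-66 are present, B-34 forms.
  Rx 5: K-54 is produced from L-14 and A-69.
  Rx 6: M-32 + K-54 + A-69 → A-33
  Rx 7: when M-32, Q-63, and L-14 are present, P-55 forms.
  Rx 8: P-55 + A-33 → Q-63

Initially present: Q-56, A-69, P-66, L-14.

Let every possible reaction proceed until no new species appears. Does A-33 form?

L-14 and A-69 present → K-54 forms (Rx 5).
P-66, A-69, and K-54 present → M-32 forms (Rx 2).
M-32, K-54, and A-69 present → A-33 forms (Rx 6).

Yes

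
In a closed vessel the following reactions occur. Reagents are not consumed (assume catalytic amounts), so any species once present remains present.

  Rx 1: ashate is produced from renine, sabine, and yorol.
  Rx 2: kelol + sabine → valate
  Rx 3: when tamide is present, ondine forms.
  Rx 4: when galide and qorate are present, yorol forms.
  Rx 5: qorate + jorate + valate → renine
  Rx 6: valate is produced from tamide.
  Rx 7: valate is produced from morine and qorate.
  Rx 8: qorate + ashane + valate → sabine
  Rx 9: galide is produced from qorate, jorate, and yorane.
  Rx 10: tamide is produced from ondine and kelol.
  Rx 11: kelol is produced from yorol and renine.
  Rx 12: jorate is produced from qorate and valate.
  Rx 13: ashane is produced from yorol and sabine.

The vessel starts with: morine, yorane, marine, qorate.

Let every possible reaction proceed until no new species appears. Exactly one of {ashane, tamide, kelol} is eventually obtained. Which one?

morine and qorate present → valate forms (Rx 7).
qorate and valate present → jorate forms (Rx 12).
qorate, jorate, and valate present → renine forms (Rx 5).
qorate, jorate, and yorane present → galide forms (Rx 9).
galide and qorate present → yorol forms (Rx 4).
yorol and renine present → kelol forms (Rx 11).
ashane would need yorol and sabine (Rx 13), but sabine never forms. tamide would need ondine and kelol (Rx 10), but ondine never forms.

kelol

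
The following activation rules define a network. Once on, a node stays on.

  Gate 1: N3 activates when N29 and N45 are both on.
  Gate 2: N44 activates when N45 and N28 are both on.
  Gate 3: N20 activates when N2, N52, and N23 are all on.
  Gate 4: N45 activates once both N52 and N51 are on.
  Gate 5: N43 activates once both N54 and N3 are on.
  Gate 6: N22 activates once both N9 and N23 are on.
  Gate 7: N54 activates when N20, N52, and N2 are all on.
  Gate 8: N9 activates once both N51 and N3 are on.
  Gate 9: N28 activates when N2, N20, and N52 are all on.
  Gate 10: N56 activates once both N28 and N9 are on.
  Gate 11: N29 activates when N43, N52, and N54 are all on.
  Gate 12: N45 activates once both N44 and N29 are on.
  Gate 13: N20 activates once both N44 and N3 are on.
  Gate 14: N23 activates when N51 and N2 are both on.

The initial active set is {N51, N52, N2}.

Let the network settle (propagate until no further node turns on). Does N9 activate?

No

N9 would need N51 and N3 (Gate 8), but N3 never turns on.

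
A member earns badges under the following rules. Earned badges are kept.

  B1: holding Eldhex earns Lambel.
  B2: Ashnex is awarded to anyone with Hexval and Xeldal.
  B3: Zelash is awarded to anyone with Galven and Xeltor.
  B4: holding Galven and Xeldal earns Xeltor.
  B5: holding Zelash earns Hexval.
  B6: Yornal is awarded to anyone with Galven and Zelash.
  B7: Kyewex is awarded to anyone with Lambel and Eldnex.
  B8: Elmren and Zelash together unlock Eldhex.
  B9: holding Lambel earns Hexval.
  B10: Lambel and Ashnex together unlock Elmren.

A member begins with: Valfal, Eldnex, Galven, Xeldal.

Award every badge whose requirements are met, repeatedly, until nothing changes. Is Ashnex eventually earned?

With Galven and Xeldal, Xeltor is earned (B4).
With Galven and Xeltor, Zelash is earned (B3).
With Zelash, Hexval is earned (B5).
With Hexval and Xeldal, Ashnex is earned (B2).

Yes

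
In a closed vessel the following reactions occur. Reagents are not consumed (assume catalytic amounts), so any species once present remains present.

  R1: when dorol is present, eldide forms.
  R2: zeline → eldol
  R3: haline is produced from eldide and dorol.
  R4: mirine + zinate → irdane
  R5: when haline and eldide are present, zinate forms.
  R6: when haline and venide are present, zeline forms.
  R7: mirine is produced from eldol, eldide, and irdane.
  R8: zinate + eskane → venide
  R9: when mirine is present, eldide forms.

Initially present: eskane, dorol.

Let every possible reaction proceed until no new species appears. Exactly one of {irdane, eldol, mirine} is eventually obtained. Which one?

eldol

dorol present → eldide forms (R1).
eldide and dorol present → haline forms (R3).
haline and eldide present → zinate forms (R5).
zinate and eskane present → venide forms (R8).
haline and venide present → zeline forms (R6).
zeline present → eldol forms (R2).
mirine would need eldol, eldide, and irdane (R7), but irdane never forms. irdane would need mirine and zinate (R4), but mirine never forms.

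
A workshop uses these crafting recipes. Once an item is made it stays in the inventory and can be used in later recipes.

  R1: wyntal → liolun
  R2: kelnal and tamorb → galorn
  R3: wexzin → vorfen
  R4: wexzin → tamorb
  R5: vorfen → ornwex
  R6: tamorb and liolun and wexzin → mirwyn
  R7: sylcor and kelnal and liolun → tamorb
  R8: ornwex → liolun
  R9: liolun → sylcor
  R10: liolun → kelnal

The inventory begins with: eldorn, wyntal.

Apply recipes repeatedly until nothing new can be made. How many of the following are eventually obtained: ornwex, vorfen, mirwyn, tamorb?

1

Using R1, wyntal makes liolun.
liolun → kelnal (R10).
liolun → sylcor (R9).
sylcor and kelnal and liolun → tamorb (R7).
ornwex would need vorfen (R5), but vorfen is never obtained.
vorfen would need wexzin (R3), but wexzin is never obtained.
mirwyn would need tamorb, liolun, and wexzin (R6), but wexzin is never obtained.
tamorb: reached.
Reached: tamorb — 1 of the 4.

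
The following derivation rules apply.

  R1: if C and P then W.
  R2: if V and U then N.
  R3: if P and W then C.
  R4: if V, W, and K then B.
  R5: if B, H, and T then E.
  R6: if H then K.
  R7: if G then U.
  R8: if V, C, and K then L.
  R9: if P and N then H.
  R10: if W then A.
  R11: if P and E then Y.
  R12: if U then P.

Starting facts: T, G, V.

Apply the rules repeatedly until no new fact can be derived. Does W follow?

No

W would need C and P (R1), but C is never established.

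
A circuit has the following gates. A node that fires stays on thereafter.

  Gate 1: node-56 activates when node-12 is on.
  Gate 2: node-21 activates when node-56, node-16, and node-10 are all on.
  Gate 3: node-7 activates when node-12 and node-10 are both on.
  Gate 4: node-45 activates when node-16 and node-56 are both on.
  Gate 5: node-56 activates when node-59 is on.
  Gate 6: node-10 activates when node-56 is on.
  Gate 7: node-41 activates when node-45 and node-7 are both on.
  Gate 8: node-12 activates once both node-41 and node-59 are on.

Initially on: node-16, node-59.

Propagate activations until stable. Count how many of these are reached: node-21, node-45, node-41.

Gate 5: node-59 on → node-56 on.
Gate 4: node-16 and node-56 on → node-45 on.
node-56 is on, so node-10 activates (Gate 6).
Gate 2: node-56, node-16, and node-10 on → node-21 on.
node-21: reached.
node-45: reached.
node-41 would need node-45 and node-7 (Gate 7), but node-7 never turns on.
Reached: node-21 and node-45 — 2 of the 3.

2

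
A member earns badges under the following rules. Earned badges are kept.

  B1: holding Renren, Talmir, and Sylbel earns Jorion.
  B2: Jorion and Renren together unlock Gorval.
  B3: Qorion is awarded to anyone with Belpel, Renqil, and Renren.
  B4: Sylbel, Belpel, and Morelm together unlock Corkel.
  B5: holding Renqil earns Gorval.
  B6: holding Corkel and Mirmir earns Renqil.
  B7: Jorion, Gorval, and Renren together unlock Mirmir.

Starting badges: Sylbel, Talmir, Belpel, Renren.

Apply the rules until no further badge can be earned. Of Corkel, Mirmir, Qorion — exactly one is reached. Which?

Mirmir

With Renren, Talmir, and Sylbel, Jorion is earned (B1).
With Jorion and Renren, Gorval is earned (B2).
With Jorion, Gorval, and Renren, Mirmir is earned (B7).
Corkel would need Sylbel, Belpel, and Morelm (B4), but Morelm is never earned. Qorion would need Belpel, Renqil, and Renren (B3), but Renqil is never earned.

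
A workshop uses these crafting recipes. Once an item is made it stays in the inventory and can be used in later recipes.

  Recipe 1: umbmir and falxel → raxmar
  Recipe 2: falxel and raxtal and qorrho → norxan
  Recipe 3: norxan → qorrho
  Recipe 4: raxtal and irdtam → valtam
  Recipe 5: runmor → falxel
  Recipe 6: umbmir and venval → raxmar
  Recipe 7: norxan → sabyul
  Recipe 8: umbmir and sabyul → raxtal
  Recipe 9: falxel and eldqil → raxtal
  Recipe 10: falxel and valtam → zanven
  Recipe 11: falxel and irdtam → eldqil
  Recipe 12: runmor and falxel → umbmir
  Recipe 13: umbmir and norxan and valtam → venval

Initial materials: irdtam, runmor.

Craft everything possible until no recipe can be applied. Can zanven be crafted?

Using Recipe 5, runmor makes falxel.
Using Recipe 11, falxel and irdtam make eldqil.
Using Recipe 9, falxel and eldqil make raxtal.
raxtal and irdtam → valtam (Recipe 4).
Using Recipe 10, falxel and valtam make zanven.

Yes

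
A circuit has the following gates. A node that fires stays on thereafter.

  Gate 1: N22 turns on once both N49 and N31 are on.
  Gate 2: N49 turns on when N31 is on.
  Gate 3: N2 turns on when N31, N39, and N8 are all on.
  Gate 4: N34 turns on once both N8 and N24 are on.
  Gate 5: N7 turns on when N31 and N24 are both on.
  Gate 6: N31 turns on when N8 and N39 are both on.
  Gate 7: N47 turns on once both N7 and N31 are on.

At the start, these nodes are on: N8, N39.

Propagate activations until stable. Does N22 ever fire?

Yes

N8 and N39 are on, so N31 turns on (Gate 6).
Gate 2: N31 on → N49 on.
Gate 1: N49 and N31 on → N22 on.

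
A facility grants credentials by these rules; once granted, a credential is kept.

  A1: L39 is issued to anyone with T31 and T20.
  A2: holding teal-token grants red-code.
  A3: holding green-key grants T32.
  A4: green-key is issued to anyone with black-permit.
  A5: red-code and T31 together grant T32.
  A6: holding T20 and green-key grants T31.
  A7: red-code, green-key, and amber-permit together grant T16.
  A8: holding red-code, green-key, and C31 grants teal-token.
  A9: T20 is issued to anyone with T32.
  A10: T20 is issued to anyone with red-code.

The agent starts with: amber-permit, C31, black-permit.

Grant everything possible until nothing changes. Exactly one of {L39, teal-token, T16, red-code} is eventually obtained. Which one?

L39

Holding black-permit grants green-key (A4).
Holding green-key grants T32 (A3).
Holding T32 grants T20 (A9).
Holding T20 and green-key grants T31 (A6).
Holding T31 and T20 grants L39 (A1).
teal-token would need red-code, green-key, and C31 (A8), but red-code is never granted. red-code would need teal-token (A2), but teal-token is never granted. T16 would need red-code, green-key, and amber-permit (A7), but red-code is never granted.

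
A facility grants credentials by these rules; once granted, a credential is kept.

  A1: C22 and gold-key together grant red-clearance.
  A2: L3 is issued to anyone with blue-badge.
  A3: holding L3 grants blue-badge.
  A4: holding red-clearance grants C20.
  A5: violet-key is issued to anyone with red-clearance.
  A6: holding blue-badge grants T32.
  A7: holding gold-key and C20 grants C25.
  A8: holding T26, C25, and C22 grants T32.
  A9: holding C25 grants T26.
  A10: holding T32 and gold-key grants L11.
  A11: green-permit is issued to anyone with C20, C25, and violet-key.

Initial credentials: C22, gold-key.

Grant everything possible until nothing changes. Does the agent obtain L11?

Holding C22 and gold-key grants red-clearance (A1).
Holding red-clearance grants C20 (A4).
Holding gold-key and C20 grants C25 (A7).
Holding C25 grants T26 (A9).
Holding T26, C25, and C22 grants T32 (A8).
Holding T32 and gold-key grants L11 (A10).

Yes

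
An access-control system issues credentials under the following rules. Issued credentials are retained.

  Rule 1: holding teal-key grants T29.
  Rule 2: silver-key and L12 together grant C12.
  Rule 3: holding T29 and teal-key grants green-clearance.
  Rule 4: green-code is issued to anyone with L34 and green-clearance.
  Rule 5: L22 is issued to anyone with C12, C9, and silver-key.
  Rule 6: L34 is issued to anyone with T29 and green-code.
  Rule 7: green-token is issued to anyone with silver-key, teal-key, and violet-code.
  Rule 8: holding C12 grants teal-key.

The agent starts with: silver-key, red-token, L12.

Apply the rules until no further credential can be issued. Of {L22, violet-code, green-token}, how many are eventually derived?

L22 would need C12, C9, and silver-key (Rule 5), but C9 is never granted.
No rule produces violet-code, and it is not given.
green-token would need silver-key, teal-key, and violet-code (Rule 7), but violet-code is never granted.
None of the 3 are reached.

0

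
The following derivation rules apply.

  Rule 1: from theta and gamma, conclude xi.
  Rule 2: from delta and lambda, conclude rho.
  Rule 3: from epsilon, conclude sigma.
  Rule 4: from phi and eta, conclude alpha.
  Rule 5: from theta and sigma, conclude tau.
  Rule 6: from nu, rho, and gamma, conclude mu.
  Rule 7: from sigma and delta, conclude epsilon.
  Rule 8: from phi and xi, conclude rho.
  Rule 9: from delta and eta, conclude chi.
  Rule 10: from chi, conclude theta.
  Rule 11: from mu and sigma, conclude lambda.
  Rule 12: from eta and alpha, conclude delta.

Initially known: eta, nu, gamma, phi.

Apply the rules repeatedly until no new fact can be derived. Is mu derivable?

phi and eta hold, so alpha follows (Rule 4).
From eta and alpha, Rule 12 gives delta.
delta and eta hold, so chi follows (Rule 9).
From chi, Rule 10 gives theta.
From theta and gamma, Rule 1 gives xi.
From phi and xi, Rule 8 gives rho.
nu, rho, and gamma hold, so mu follows (Rule 6).

Yes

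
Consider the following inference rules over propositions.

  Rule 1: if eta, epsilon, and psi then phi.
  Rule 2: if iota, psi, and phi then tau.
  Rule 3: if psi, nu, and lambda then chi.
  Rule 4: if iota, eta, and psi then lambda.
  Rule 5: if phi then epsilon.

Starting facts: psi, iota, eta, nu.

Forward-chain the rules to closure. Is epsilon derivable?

No

epsilon would need phi (Rule 5), but phi is never established.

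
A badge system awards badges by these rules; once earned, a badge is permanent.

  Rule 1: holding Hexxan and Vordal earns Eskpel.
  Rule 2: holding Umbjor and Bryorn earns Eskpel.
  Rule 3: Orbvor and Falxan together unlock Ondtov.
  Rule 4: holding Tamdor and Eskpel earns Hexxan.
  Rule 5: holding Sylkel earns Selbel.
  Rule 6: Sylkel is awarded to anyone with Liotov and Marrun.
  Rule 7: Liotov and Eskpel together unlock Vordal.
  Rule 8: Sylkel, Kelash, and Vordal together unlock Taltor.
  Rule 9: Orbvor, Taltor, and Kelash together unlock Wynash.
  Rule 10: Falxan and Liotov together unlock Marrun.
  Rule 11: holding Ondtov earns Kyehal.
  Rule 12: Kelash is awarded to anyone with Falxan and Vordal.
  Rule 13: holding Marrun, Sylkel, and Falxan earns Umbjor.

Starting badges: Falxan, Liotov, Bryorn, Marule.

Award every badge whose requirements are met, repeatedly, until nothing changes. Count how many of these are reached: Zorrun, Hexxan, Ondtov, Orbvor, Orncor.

0

No rule produces Zorrun, and it is not given.
Hexxan would need Tamdor and Eskpel (Rule 4), but Tamdor is never earned.
Ondtov would need Orbvor and Falxan (Rule 3), but Orbvor is never earned.
No rule produces Orbvor, and it is not given.
No rule produces Orncor, and it is not given.
None of the 5 are reached.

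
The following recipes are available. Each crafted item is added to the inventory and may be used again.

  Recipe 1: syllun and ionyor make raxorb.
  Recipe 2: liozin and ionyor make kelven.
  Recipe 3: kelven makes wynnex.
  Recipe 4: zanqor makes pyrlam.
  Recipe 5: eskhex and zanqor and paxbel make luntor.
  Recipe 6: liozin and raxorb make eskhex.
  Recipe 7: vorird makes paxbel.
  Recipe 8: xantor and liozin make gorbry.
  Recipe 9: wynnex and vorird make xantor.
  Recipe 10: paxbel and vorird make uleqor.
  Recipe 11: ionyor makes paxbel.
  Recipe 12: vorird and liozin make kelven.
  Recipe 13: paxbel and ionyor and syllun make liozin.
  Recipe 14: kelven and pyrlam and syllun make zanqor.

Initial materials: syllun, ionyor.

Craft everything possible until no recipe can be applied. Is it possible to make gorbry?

gorbry would need xantor and liozin (Recipe 8), but xantor is never obtained.

No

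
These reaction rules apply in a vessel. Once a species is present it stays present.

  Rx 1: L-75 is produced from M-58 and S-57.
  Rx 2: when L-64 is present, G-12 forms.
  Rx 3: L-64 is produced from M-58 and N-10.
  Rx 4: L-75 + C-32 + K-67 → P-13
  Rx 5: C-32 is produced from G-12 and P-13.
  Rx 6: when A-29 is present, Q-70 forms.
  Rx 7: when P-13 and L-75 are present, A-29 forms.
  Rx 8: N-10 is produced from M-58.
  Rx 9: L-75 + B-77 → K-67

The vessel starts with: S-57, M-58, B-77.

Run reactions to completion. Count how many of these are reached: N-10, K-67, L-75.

M-58 and S-57 present → L-75 forms (Rx 1).
M-58 present → N-10 forms (Rx 8).
L-75 and B-77 present → K-67 forms (Rx 9).
N-10: reached.
K-67: reached.
L-75: reached.
All 3 are reached.

3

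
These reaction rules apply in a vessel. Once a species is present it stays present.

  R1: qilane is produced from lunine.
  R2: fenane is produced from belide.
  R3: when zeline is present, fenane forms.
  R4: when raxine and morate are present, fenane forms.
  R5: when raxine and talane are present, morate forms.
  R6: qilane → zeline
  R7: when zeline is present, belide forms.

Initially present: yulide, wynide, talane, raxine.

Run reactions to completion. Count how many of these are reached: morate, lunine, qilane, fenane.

2

raxine and talane present → morate forms (R5).
raxine and morate present → fenane forms (R4).
morate: reached.
No rule produces lunine, and it is not given.
qilane would need lunine (R1), but lunine never forms.
fenane: reached.
Reached: morate and fenane — 2 of the 4.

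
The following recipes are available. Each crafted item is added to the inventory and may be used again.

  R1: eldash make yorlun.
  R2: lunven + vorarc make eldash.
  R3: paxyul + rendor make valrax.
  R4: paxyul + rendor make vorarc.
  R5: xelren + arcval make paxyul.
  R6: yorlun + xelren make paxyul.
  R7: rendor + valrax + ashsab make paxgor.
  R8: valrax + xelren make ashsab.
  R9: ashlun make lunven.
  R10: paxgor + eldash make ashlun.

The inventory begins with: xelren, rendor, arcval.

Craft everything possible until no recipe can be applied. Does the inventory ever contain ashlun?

ashlun would need paxgor and eldash (R10), but eldash is never obtained.

No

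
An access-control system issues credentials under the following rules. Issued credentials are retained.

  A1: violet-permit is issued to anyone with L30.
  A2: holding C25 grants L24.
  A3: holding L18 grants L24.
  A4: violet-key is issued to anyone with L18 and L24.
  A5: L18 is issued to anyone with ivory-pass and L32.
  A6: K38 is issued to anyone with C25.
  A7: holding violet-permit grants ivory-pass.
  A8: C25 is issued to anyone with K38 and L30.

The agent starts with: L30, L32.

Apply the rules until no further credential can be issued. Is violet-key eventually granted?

Holding L30 grants violet-permit (A1).
Holding violet-permit grants ivory-pass (A7).
Holding ivory-pass and L32 grants L18 (A5).
Holding L18 grants L24 (A3).
Holding L18 and L24 grants violet-key (A4).

Yes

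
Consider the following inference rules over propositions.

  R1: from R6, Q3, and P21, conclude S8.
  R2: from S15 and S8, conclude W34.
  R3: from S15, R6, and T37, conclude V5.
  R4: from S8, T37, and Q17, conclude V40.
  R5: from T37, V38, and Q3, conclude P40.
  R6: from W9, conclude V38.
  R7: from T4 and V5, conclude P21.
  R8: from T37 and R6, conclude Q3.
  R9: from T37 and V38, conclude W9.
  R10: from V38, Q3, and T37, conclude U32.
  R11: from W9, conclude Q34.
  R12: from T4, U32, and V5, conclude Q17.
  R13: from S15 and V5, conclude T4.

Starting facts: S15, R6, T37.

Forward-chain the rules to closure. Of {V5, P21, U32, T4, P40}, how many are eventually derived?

From S15, R6, and T37, R3 gives V5.
From S15 and V5, R13 gives T4.
T4 and V5 hold, so P21 follows (R7).
V5: reached.
P21: reached.
U32 would need V38, Q3, and T37 (R10), but V38 is never established.
T4: reached.
P40 would need T37, V38, and Q3 (R5), but V38 is never established.
Reached: V5, P21, and T4 — 3 of the 5.

3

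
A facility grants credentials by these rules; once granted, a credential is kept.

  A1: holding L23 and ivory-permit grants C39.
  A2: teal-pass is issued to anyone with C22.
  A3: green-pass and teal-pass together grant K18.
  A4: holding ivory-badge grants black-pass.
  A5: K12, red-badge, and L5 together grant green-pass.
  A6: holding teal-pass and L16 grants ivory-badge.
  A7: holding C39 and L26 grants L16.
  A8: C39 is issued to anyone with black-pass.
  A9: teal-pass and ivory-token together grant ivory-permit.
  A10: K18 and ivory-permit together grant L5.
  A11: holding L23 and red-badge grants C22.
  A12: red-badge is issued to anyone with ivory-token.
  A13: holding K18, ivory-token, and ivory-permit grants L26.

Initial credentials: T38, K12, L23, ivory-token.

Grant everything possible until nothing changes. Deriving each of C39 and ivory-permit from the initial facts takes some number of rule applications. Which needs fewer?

ivory-permit: Holding ivory-token grants red-badge (A12). Holding L23 and red-badge grants C22 (A11). Holding C22 grants teal-pass (A2). Holding teal-pass and ivory-token grants ivory-permit (A9). [4 rule applications]
C39: Holding ivory-token grants red-badge (A12). Holding L23 and red-badge grants C22 (A11). Holding C22 grants teal-pass (A2). Holding teal-pass and ivory-token grants ivory-permit (A9). Holding L23 and ivory-permit grants C39 (A1). [5 rule applications]
ivory-permit needs fewer.

ivory-permit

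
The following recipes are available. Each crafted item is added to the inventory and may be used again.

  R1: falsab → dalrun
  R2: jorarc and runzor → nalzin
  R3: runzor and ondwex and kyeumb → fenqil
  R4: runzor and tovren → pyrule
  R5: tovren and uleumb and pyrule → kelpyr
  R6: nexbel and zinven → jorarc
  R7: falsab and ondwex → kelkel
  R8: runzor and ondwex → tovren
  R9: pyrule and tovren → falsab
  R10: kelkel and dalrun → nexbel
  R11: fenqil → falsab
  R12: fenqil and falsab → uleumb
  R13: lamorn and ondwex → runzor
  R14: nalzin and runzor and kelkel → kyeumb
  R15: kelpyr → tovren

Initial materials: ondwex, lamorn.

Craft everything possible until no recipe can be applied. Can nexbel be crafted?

Using R13, lamorn and ondwex make runzor.
runzor and ondwex → tovren (R8).
runzor and tovren → pyrule (R4).
Using R9, pyrule and tovren make falsab.
Using R1, falsab makes dalrun.
falsab and ondwex → kelkel (R7).
kelkel and dalrun → nexbel (R10).

Yes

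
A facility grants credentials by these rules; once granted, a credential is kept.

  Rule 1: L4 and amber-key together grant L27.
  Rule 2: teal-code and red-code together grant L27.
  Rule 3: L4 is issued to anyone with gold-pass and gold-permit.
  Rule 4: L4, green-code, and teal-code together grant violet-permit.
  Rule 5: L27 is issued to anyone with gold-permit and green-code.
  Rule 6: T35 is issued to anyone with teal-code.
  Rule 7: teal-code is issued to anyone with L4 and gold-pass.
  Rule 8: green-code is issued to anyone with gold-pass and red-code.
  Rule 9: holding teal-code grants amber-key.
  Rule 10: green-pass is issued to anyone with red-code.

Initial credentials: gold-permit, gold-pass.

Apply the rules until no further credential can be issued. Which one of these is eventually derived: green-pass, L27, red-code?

Holding gold-pass and gold-permit grants L4 (Rule 3).
Holding L4 and gold-pass grants teal-code (Rule 7).
Holding teal-code grants amber-key (Rule 9).
Holding L4 and amber-key grants L27 (Rule 1).
No rule produces red-code, and it is not given. green-pass would need red-code (Rule 10), but red-code is never granted.

L27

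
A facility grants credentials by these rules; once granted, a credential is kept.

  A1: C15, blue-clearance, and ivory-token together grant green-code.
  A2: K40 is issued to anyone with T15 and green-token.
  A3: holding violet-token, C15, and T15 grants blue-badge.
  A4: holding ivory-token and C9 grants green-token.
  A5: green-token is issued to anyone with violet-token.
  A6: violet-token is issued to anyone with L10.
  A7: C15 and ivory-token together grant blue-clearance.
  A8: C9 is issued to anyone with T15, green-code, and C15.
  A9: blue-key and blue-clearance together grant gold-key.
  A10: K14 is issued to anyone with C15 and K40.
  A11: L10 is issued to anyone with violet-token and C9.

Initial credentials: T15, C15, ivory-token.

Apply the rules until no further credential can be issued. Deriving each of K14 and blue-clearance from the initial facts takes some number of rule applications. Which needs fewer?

blue-clearance

blue-clearance: Holding C15 and ivory-token grants blue-clearance (A7). [1 rule application]
K14: Holding C15 and ivory-token grants blue-clearance (A7). Holding C15, blue-clearance, and ivory-token grants green-code (A1). Holding T15, green-code, and C15 grants C9 (A8). Holding ivory-token and C9 grants green-token (A4). Holding T15 and green-token grants K40 (A2). Holding C15 and K40 grants K14 (A10). [6 rule applications]
blue-clearance needs fewer.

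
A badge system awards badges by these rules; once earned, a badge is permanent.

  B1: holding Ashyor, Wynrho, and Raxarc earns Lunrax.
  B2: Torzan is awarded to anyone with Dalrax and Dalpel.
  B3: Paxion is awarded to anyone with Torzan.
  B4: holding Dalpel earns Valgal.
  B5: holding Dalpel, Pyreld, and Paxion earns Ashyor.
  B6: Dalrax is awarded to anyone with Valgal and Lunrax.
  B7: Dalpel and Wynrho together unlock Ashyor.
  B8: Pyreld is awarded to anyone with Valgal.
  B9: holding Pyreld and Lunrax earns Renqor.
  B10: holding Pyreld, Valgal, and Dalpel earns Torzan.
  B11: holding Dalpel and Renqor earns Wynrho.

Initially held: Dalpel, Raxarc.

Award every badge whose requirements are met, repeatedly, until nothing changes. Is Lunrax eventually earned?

Lunrax would need Ashyor, Wynrho, and Raxarc (B1), but Wynrho is never earned.

No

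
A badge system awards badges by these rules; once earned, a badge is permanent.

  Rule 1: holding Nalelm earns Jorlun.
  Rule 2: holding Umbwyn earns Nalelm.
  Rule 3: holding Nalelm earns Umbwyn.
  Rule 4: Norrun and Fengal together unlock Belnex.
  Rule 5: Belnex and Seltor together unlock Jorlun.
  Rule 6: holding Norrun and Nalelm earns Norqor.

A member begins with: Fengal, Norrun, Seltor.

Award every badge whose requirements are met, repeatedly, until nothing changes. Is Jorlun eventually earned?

Yes

With Norrun and Fengal, Belnex is earned (Rule 4).
With Belnex and Seltor, Jorlun is earned (Rule 5).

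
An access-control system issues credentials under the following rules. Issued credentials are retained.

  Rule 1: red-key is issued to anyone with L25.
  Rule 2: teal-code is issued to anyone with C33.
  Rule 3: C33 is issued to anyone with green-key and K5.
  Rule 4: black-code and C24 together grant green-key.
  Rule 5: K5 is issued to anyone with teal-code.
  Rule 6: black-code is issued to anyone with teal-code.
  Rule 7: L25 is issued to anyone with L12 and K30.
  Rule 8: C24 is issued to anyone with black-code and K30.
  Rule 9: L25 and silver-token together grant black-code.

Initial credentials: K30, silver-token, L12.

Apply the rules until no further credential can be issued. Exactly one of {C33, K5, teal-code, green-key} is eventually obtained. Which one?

green-key

Holding L12 and K30 grants L25 (Rule 7).
Holding L25 and silver-token grants black-code (Rule 9).
Holding black-code and K30 grants C24 (Rule 8).
Holding black-code and C24 grants green-key (Rule 4).
K5 would need teal-code (Rule 5), but teal-code is never granted. C33 would need green-key and K5 (Rule 3), but K5 is never granted. teal-code would need C33 (Rule 2), but C33 is never granted.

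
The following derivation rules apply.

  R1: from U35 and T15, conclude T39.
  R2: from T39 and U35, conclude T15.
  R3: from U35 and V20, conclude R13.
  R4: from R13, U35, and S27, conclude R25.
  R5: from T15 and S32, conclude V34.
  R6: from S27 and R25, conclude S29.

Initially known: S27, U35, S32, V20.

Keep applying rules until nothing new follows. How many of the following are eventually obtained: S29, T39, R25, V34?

2

U35 and V20 hold, so R13 follows (R3).
From R13, U35, and S27, R4 gives R25.
From S27 and R25, R6 gives S29.
S29: reached.
T39 would need U35 and T15 (R1), but T15 is never established.
R25: reached.
V34 would need T15 and S32 (R5), but T15 is never established.
Reached: S29 and R25 — 2 of the 4.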